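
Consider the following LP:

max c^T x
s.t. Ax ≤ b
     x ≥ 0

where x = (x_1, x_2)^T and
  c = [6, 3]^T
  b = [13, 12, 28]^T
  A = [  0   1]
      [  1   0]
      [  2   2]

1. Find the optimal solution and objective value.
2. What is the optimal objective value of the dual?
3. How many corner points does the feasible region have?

1. x_1 = 12, x_2 = 2, z = 78
2. 78 (by strong duality, equal to the primal optimum)
3. 5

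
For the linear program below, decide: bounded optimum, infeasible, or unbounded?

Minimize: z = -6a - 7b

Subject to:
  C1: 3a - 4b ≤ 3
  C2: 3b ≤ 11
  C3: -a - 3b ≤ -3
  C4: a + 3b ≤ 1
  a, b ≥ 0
C4 requires a + 3b ≤ 1, while C3 (-a - 3b ≤ -3) is equivalent to a + 3b ≥ 3. Together they would need 3 ≤ a + 3b ≤ 1, which is impossible since 3 > 1. No point satisfies all constraints.

Infeasible: no point satisfies all constraints simultaneously.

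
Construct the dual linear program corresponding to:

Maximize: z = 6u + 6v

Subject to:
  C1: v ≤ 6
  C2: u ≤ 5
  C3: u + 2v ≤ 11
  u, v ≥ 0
Minimize: z = 6y1 + 5y2 + 11y3

Subject to:
  C1: -y2 - y3 ≤ -6
  C2: -y1 - 2y3 ≤ -6
  y1, y2, y3 ≥ 0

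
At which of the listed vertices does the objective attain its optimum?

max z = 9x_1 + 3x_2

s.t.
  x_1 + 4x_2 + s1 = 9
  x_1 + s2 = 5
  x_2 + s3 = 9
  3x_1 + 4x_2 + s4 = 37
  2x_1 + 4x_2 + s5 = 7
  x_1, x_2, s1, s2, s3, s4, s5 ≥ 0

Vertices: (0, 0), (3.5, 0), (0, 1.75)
Evaluating z = 9x_1 + 3x_2 at each vertex:
  (0, 0): z = 0
  (3.5, 0): z = 31.5
  (0, 1.75): z = 5.25

The largest value is z = 31.5, attained at (3.5, 0).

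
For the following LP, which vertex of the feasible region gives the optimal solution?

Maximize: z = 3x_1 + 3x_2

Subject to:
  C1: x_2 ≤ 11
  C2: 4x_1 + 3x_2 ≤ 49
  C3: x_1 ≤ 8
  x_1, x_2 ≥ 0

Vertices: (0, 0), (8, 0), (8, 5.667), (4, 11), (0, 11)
Evaluating z = 3x_1 + 3x_2 at each vertex:
  (0, 0): z = 0
  (8, 0): z = 24
  (8, 5.667): z = 41
  (4, 11): z = 45
  (0, 11): z = 33

The largest value is z = 45, attained at (4, 11).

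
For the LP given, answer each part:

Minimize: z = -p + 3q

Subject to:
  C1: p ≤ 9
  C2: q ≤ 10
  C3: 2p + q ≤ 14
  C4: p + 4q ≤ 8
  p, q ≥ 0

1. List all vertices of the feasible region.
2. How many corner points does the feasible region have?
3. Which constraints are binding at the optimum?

1. (0, 0), (7, 0), (6.857, 0.2857), (0, 2)
2. 4
3. C3, q ≥ 0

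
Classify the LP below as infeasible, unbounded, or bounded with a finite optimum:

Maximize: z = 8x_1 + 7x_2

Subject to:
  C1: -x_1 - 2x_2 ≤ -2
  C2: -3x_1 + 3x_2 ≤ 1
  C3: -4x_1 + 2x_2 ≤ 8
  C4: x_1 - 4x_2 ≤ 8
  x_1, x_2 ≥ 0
Feasible point: (1, 1) satisfies every constraint, so the LP is feasible.
Direction d = (1, 1): for each constraint row a, a·d ≤ 0 —
  (-1)(1) + (-2)(1) = -3 ≤ 0
  (-3)(1) + (3)(1) = 0 ≤ 0
  (-4)(1) + (2)(1) = -2 ≤ 0
  (1)(1) + (-4)(1) = -3 ≤ 0
and d ≥ 0, so (1, 1) + t·d stays feasible for every t ≥ 0. Along this ray z = 8x_1 + 7x_2 changes by 15 per unit t, so z → +∞.

Unbounded — the objective can increase without bound over the feasible region.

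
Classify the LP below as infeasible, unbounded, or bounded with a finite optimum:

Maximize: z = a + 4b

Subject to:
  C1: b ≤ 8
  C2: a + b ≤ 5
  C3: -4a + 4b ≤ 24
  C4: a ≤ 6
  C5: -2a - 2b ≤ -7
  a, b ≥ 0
The point (0, 5) satisfies every constraint, so the LP is feasible; the constraints give a ≤ 6 and b ≤ 8, which with a, b ≥ 0 keep the feasible region inside a bounded box. A feasible, bounded LP attains a finite optimum at a vertex.

Evaluating z = a + 4b at each vertex:
  (3.5, 0): z = 3.5
  (5, 0): z = 5
  (0, 5): z = 20
  (0, 3.5): z = 14

The LP has an optimal solution: (0, 5) with z = 20.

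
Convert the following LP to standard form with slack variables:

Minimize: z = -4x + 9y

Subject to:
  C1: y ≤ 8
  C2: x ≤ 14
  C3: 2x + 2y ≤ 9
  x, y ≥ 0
min z = -4x + 9y

s.t.
  y + s1 = 8
  x + s2 = 14
  2x + 2y + s3 = 9
  x, y, s1, s2, s3 ≥ 0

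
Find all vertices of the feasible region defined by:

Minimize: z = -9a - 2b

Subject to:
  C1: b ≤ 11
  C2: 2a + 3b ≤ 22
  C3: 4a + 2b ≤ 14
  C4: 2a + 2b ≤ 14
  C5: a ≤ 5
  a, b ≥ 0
Each vertex is the intersection of two constraint boundaries that also satisfies all remaining constraints:
  a = 0 and b = 0 → (0, 0)
  4a + 2b = 14 and b = 0 → (3.5, 0)
  4a + 2b = 14 and 2a + 2b = 14 → (0, 7)

Vertices: (0, 0), (3.5, 0), (0, 7)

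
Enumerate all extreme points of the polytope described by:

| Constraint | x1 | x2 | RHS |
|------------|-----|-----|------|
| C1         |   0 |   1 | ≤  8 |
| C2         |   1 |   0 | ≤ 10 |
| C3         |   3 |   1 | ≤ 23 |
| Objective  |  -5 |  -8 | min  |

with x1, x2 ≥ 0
Each vertex is the intersection of two constraint boundaries that also satisfies all remaining constraints:
  x1 = 0 and x2 = 0 → (0, 0)
  3x1 + x2 = 23 and x2 = 0 → (7.667, 0)
  x2 = 8 and 3x1 + x2 = 23 → (5, 8)
  x2 = 8 and x1 = 0 → (0, 8)

Vertices: (0, 0), (7.667, 0), (5, 8), (0, 8)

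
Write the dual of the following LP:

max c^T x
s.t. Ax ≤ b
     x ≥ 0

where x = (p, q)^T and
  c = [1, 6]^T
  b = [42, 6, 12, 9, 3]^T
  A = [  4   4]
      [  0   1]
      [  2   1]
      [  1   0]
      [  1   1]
Minimize: z = 42y1 + 6y2 + 12y3 + 9y4 + 3y5

Subject to:
  C1: -4y1 - 2y3 - y4 - y5 ≤ -1
  C2: -4y1 - y2 - y3 - y5 ≤ -6
  y1, y2, y3, y4, y5 ≥ 0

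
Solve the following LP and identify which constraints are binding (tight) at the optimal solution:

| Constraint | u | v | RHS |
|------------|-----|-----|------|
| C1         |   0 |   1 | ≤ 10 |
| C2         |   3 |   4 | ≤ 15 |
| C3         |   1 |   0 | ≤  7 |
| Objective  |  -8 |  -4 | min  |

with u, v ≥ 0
Optimal: u = 5, v = 0
Slack at optimum:
  C1: slack = 10
  C2: slack = 0 (binding)
  C3: slack = 2
  u ≥ 0: u = 5
  v ≥ 0: v = 0 (binding)
Binding constraints: C2, v ≥ 0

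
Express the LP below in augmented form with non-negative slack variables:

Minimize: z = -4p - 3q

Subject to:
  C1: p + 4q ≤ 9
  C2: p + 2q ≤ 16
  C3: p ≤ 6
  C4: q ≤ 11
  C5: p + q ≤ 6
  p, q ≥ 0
min z = -4p - 3q

s.t.
  p + 4q + s1 = 9
  p + 2q + s2 = 16
  p + s3 = 6
  q + s4 = 11
  p + q + s5 = 6
  p, q, s1, s2, s3, s4, s5 ≥ 0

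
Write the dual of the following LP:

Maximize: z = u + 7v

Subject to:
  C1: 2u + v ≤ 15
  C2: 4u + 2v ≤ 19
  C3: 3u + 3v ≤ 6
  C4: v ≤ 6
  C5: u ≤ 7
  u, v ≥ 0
Minimize: z = 15y1 + 19y2 + 6y3 + 6y4 + 7y5

Subject to:
  C1: -2y1 - 4y2 - 3y3 - y5 ≤ -1
  C2: -y1 - 2y2 - 3y3 - y4 ≤ -7
  y1, y2, y3, y4, y5 ≥ 0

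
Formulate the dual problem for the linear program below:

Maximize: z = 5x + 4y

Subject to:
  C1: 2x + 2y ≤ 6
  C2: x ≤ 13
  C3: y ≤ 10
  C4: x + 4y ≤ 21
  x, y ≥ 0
Minimize: z = 6y1 + 13y2 + 10y3 + 21y4

Subject to:
  C1: -2y1 - y2 - y4 ≤ -5
  C2: -2y1 - y3 - 4y4 ≤ -4
  y1, y2, y3, y4 ≥ 0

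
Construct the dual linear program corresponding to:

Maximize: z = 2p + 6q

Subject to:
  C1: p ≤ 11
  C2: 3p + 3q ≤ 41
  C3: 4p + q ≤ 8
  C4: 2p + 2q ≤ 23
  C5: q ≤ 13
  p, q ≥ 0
Minimize: z = 11y1 + 41y2 + 8y3 + 23y4 + 13y5

Subject to:
  C1: -y1 - 3y2 - 4y3 - 2y4 ≤ -2
  C2: -3y2 - y3 - 2y4 - y5 ≤ -6
  y1, y2, y3, y4, y5 ≥ 0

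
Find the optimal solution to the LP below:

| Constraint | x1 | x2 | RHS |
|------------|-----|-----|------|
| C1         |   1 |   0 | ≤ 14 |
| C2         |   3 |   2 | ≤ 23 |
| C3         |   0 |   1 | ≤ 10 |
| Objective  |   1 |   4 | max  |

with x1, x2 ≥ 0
Each vertex is the intersection of two constraint boundaries that also satisfies all remaining constraints:
  x1 = 0 and x2 = 0 → (0, 0)
  3x1 + 2x2 = 23 and x2 = 0 → (7.667, 0)
  3x1 + 2x2 = 23 and x2 = 10 → (1, 10)
  x2 = 10 and x1 = 0 → (0, 10)

Evaluating z = x1 + 4x2 at each vertex:
  (0, 0): z = 0
  (7.667, 0): z = 7.667
  (1, 10): z = 41
  (0, 10): z = 40

The maximum is at (1, 10) with z = 41.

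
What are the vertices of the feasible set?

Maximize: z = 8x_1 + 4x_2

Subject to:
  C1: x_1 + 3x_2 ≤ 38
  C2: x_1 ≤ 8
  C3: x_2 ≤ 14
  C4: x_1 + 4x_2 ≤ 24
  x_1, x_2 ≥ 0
Each vertex is the intersection of two constraint boundaries that also satisfies all remaining constraints:
  x_1 = 0 and x_2 = 0 → (0, 0)
  x_1 = 8 and x_2 = 0 → (8, 0)
  x_1 = 8 and x_1 + 4x_2 = 24 → (8, 4)
  x_1 + 4x_2 = 24 and x_1 = 0 → (0, 6)

Vertices: (0, 0), (8, 0), (8, 4), (0, 6)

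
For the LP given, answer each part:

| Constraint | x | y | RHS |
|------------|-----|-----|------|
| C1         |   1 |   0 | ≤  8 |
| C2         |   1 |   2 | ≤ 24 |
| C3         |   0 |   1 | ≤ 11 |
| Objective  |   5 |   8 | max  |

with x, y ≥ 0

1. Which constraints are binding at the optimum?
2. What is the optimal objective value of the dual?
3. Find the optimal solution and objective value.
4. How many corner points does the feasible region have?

1. C1, C2
2. 104 (by strong duality, equal to the primal optimum)
3. x = 8, y = 8, z = 104
4. 5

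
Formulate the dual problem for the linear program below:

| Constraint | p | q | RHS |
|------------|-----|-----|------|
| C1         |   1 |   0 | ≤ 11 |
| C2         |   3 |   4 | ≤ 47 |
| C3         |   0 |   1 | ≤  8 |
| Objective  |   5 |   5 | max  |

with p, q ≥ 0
Minimize: z = 11y1 + 47y2 + 8y3

Subject to:
  C1: -y1 - 3y2 ≤ -5
  C2: -4y2 - y3 ≤ -5
  y1, y2, y3 ≥ 0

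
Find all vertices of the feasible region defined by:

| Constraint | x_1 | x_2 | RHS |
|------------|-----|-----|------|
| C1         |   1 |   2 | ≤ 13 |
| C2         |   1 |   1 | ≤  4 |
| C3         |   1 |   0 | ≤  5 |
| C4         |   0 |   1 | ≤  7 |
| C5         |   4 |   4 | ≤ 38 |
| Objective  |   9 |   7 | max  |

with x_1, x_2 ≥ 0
Each vertex is the intersection of two constraint boundaries that also satisfies all remaining constraints:
  x_1 = 0 and x_2 = 0 → (0, 0)
  x_1 + x_2 = 4 and x_2 = 0 → (4, 0)
  x_1 + x_2 = 4 and x_1 = 0 → (0, 4)

Vertices: (0, 0), (4, 0), (0, 4)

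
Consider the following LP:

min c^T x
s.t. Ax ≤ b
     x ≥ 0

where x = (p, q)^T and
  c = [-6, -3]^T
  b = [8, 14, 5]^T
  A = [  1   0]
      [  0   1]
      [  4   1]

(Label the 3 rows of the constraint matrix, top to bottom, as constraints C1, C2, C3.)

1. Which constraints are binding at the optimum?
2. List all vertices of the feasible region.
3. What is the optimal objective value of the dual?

1. C3, p ≥ 0
2. (0, 0), (1.25, 0), (0, 5)
3. -15 (by strong duality, equal to the primal optimum)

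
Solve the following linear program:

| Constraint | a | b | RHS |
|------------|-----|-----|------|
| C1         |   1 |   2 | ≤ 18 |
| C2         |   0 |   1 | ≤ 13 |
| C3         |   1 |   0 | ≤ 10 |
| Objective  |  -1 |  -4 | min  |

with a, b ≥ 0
Each vertex is the intersection of two constraint boundaries that also satisfies all remaining constraints:
  a = 0 and b = 0 → (0, 0)
  a = 10 and b = 0 → (10, 0)
  a + 2b = 18 and a = 10 → (10, 4)
  a + 2b = 18 and a = 0 → (0, 9)

Evaluating z = -a - 4b at each vertex:
  (0, 0): z = 0
  (10, 0): z = -10
  (10, 4): z = -26
  (0, 9): z = -36

The minimum is at (0, 9) with z = -36.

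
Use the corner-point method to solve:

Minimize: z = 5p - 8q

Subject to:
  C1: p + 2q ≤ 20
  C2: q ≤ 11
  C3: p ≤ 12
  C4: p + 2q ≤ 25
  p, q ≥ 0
p = 0, q = 10, z = -80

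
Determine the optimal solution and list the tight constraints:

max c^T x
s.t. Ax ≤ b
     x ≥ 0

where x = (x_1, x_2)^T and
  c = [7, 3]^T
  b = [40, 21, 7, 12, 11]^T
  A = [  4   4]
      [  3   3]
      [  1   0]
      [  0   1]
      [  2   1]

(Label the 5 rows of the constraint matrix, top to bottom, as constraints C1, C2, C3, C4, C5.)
Optimal: x_1 = 5.5, x_2 = 0
Slack at optimum:
  C1: slack = 18
  C2: slack = 4.5
  C3: slack = 1.5
  C4: slack = 12
  C5: slack = 0 (binding)
  x_1 ≥ 0: x_1 = 5.5
  x_2 ≥ 0: x_2 = 0 (binding)
Binding constraints: C5, x_2 ≥ 0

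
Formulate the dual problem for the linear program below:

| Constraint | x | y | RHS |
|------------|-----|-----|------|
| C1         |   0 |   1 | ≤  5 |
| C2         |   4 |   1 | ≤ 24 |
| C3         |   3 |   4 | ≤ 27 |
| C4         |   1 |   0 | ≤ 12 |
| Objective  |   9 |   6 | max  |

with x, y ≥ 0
Minimize: z = 5y1 + 24y2 + 27y3 + 12y4

Subject to:
  C1: -4y2 - 3y3 - y4 ≤ -9
  C2: -y1 - y2 - 4y3 ≤ -6
  y1, y2, y3, y4 ≥ 0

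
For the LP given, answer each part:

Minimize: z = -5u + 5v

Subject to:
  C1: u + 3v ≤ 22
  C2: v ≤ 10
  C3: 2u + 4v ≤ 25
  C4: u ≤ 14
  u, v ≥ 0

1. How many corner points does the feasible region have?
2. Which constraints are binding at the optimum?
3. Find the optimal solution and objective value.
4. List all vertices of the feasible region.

1. 3
2. C3, v ≥ 0
3. u = 12.5, v = 0, z = -62.5
4. (0, 0), (12.5, 0), (0, 6.25)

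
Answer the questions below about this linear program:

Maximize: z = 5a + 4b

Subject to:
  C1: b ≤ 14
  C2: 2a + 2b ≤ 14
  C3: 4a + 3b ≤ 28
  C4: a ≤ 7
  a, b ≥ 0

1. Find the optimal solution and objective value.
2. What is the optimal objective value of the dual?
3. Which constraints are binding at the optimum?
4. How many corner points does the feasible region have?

1. a = 7, b = 0, z = 35
2. 35 (by strong duality, equal to the primal optimum)
3. C2, C3, C4, b ≥ 0
4. 3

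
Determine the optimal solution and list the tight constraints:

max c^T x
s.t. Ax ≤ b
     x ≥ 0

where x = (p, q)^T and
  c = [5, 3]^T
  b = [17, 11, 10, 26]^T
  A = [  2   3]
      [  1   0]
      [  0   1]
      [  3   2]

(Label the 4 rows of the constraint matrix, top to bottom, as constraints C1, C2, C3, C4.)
Optimal: p = 8.5, q = 0
Slack at optimum:
  C1: slack = 0 (binding)
  C2: slack = 2.5
  C3: slack = 10
  C4: slack = 0.5
  p ≥ 0: p = 8.5
  q ≥ 0: q = 0 (binding)
Binding constraints: C1, q ≥ 0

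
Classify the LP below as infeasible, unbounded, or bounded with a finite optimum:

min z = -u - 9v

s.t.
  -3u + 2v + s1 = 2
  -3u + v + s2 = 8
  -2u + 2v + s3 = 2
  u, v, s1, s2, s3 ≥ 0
Feasible point: (0, 0) satisfies every constraint, so the LP is feasible.
Direction d = (1, 0): for each constraint row a, a·d ≤ 0 —
  (-3)(1) + (2)(0) = -3 ≤ 0
  (-3)(1) + (1)(0) = -3 ≤ 0
  (-2)(1) + (2)(0) = -2 ≤ 0
and d ≥ 0, so (0, 0) + t·d stays feasible for every t ≥ 0. Along this ray z = -u - 9v changes by -1 per unit t, so z → −∞.

The LP is unbounded; z can be made arbitrarily small.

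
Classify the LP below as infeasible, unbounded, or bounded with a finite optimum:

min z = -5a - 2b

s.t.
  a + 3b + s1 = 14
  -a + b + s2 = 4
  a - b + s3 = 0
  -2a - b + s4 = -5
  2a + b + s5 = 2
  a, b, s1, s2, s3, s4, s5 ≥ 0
The row 2a + b + s5 = 2 with s5 ≥ 0 requires 2a + b ≤ 2, while the row -2a - b + s4 = -5 with s4 ≥ 0 is equivalent to 2a + b ≥ 5. Together they would need 5 ≤ 2a + b ≤ 2, which is impossible since 5 > 2. No point satisfies all constraints.

Infeasible — the constraint set is empty.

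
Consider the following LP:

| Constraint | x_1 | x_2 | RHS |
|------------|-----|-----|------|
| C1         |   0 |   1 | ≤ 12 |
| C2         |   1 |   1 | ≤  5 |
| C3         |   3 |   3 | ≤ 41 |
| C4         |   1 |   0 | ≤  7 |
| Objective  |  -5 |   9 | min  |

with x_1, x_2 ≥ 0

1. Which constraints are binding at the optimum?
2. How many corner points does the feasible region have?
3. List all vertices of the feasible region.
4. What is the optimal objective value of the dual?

1. C2, x_2 ≥ 0
2. 3
3. (0, 0), (5, 0), (0, 5)
4. -25 (by strong duality, equal to the primal optimum)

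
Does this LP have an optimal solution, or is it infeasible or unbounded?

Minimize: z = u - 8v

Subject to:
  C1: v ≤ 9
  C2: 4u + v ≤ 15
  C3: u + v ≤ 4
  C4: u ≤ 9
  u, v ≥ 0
The point (0, 4) satisfies every constraint, so the LP is feasible; the constraints give u ≤ 9 and v ≤ 9, which with u, v ≥ 0 keep the feasible region inside a bounded box. A feasible, bounded LP attains a finite optimum at a vertex.

Feasible with finite optimum z* = -32 at (0, 4).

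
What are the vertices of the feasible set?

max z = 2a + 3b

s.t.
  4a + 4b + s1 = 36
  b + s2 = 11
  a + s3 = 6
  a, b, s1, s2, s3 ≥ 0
Each vertex is the intersection of two constraint boundaries that also satisfies all remaining constraints:
  a = 0 and b = 0 → (0, 0)
  a = 6 and b = 0 → (6, 0)
  4a + 4b = 36 and a = 6 → (6, 3)
  4a + 4b = 36 and a = 0 → (0, 9)

Vertices: (0, 0), (6, 0), (6, 3), (0, 9)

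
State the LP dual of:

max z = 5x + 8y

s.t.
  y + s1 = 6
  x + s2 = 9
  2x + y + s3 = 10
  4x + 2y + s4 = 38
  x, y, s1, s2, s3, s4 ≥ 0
Minimize: z = 6y1 + 9y2 + 10y3 + 38y4

Subject to:
  C1: -y2 - 2y3 - 4y4 ≤ -5
  C2: -y1 - y3 - 2y4 ≤ -8
  y1, y2, y3, y4 ≥ 0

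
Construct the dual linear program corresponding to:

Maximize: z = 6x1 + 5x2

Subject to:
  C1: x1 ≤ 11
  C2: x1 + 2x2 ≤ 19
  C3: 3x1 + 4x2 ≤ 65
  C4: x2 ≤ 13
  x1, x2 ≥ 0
Minimize: z = 11y1 + 19y2 + 65y3 + 13y4

Subject to:
  C1: -y1 - y2 - 3y3 ≤ -6
  C2: -2y2 - 4y3 - y4 ≤ -5
  y1, y2, y3, y4 ≥ 0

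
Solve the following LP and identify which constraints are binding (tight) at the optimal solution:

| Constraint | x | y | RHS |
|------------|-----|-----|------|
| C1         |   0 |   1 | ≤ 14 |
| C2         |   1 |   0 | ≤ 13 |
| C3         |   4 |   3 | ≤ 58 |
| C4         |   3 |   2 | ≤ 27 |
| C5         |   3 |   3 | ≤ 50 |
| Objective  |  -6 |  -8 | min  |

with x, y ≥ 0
Optimal: x = 0, y = 13.5
Slack at optimum:
  C1: slack = 0.5
  C2: slack = 13
  C3: slack = 17.5
  C4: slack = 0 (binding)
  C5: slack = 9.5
  x ≥ 0: x = 0 (binding)
  y ≥ 0: y = 13.5
Binding constraints: C4, x ≥ 0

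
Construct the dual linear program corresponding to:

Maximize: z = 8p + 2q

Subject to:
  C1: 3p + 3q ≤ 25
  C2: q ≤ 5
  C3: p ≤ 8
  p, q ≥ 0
Minimize: z = 25y1 + 5y2 + 8y3

Subject to:
  C1: -3y1 - y3 ≤ -8
  C2: -3y1 - y2 ≤ -2
  y1, y2, y3 ≥ 0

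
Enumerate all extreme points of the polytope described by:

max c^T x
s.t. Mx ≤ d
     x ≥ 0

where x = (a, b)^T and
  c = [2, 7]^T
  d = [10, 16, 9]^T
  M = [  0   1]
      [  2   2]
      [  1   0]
Each vertex is the intersection of two constraint boundaries that also satisfies all remaining constraints:
  a = 0 and b = 0 → (0, 0)
  2a + 2b = 16 and b = 0 → (8, 0)
  2a + 2b = 16 and a = 0 → (0, 8)

Vertices: (0, 0), (8, 0), (0, 8)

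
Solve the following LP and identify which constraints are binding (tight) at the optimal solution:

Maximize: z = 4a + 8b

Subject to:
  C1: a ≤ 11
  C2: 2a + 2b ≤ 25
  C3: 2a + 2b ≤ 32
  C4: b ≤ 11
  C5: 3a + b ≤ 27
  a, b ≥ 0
Optimal: a = 1.5, b = 11
Slack at optimum:
  C1: slack = 9.5
  C2: slack = 0 (binding)
  C3: slack = 7
  C4: slack = 0 (binding)
  C5: slack = 11.5
  a ≥ 0: a = 1.5
  b ≥ 0: b = 11
Binding constraints: C2, C4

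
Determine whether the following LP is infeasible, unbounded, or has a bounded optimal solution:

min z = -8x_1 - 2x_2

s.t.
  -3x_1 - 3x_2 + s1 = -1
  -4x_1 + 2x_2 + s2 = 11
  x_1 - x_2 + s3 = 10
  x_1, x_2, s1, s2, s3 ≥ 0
Feasible point: (0, 1) satisfies every constraint, so the LP is feasible.
Direction d = (1, 1): for each constraint row a, a·d ≤ 0 —
  (-3)(1) + (-3)(1) = -6 ≤ 0
  (-4)(1) + (2)(1) = -2 ≤ 0
  (1)(1) + (-1)(1) = 0 ≤ 0
and d ≥ 0, so (0, 1) + t·d stays feasible for every t ≥ 0. Along this ray z = -8x_1 - 2x_2 changes by -10 per unit t, so z → −∞.

Unbounded: there is a feasible ray along which z → −∞.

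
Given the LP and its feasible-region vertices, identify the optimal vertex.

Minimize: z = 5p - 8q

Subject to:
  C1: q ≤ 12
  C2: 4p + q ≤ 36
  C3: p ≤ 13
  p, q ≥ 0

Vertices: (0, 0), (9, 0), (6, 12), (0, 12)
Evaluating z = 5p - 8q at each vertex:
  (0, 0): z = 0
  (9, 0): z = 45
  (6, 12): z = -66
  (0, 12): z = -96

The smallest value is z = -96, attained at (0, 12).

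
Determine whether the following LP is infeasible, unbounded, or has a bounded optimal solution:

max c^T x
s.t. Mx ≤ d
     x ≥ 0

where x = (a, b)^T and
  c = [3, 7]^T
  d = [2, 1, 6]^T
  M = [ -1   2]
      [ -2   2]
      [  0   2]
Feasible point: (0, 0) satisfies every constraint, so the LP is feasible.
Direction d = (1, 0): for each constraint row a, a·d ≤ 0 —
  (-1)(1) + (2)(0) = -1 ≤ 0
  (-2)(1) + (2)(0) = -2 ≤ 0
  (0)(1) + (2)(0) = 0 ≤ 0
and d ≥ 0, so (0, 0) + t·d stays feasible for every t ≥ 0. Along this ray z = 3a + 7b changes by 3 per unit t, so z → +∞.

Unbounded — the objective can increase without bound over the feasible region.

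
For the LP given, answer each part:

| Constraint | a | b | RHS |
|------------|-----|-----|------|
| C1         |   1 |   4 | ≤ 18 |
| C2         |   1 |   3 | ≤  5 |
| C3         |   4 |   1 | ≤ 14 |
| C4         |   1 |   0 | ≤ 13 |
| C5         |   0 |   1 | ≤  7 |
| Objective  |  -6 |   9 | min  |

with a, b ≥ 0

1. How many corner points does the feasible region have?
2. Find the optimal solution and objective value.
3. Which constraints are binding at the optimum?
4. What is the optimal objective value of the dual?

1. 4
2. a = 3.5, b = 0, z = -21
3. C3, b ≥ 0
4. -21 (by strong duality, equal to the primal optimum)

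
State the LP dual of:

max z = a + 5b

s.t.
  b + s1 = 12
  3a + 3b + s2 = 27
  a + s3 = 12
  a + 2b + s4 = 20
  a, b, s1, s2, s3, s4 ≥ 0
Minimize: z = 12y1 + 27y2 + 12y3 + 20y4

Subject to:
  C1: -3y2 - y3 - y4 ≤ -1
  C2: -y1 - 3y2 - 2y4 ≤ -5
  y1, y2, y3, y4 ≥ 0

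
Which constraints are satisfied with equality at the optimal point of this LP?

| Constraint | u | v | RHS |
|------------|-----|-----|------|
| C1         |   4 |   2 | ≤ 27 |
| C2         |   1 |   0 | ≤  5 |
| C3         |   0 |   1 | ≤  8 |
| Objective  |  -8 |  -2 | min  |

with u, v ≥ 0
Optimal: u = 5, v = 3.5
Slack at optimum:
  C1: slack = 0 (binding)
  C2: slack = 0 (binding)
  C3: slack = 4.5
  u ≥ 0: u = 5
  v ≥ 0: v = 3.5
Binding constraints: C1, C2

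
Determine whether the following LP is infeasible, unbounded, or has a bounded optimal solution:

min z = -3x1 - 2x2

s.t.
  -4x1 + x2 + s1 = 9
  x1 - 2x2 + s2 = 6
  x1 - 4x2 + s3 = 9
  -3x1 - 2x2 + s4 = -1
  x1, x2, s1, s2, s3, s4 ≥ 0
Feasible point: (0, 1) satisfies every constraint, so the LP is feasible.
Direction d = (1, 1): for each constraint row a, a·d ≤ 0 —
  (-4)(1) + (1)(1) = -3 ≤ 0
  (1)(1) + (-2)(1) = -1 ≤ 0
  (1)(1) + (-4)(1) = -3 ≤ 0
  (-3)(1) + (-2)(1) = -5 ≤ 0
and d ≥ 0, so (0, 1) + t·d stays feasible for every t ≥ 0. Along this ray z = -3x1 - 2x2 changes by -5 per unit t, so z → −∞.

Unbounded — the objective can decrease without bound over the feasible region.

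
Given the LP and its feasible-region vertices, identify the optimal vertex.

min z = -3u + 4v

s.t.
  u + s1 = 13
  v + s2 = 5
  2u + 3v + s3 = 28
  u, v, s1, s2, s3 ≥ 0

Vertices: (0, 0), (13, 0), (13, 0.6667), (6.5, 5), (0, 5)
Evaluating z = -3u + 4v at each vertex:
  (0, 0): z = 0
  (13, 0): z = -39
  (13, 0.6667): z = -36.33
  (6.5, 5): z = 0.5
  (0, 5): z = 20

The smallest value is z = -39, attained at (13, 0).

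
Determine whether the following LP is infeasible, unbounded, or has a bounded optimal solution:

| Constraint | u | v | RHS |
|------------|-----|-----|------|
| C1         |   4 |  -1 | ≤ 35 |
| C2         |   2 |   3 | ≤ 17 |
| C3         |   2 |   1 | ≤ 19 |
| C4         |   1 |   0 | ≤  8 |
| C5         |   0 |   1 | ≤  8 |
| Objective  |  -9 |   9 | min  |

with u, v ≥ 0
The point (8, 0) satisfies every constraint, so the LP is feasible; the constraints give u ≤ 8 and v ≤ 8, which with u, v ≥ 0 keep the feasible region inside a bounded box. A feasible, bounded LP attains a finite optimum at a vertex.

Evaluating z = -9u + 9v at each vertex:
  (0, 0): z = 0
  (8, 0): z = -72
  (8, 0.3333): z = -69
  (0, 5.667): z = 51

Bounded optimum: z* = -72 at (8, 0).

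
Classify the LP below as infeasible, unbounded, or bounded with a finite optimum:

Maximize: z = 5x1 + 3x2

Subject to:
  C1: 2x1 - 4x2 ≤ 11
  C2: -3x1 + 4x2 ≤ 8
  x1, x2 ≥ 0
Feasible point: (0, 0) satisfies every constraint, so the LP is feasible.
Direction d = (2, 1): for each constraint row a, a·d ≤ 0 —
  (2)(2) + (-4)(1) = 0 ≤ 0
  (-3)(2) + (4)(1) = -2 ≤ 0
and d ≥ 0, so (0, 0) + t·d stays feasible for every t ≥ 0. Along this ray z = 5x1 + 3x2 changes by 13 per unit t, so z → +∞.

Unbounded — the objective can increase without bound over the feasible region.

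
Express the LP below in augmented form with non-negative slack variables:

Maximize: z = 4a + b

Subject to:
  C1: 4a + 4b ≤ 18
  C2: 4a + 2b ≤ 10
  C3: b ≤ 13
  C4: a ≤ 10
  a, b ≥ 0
max z = 4a + b

s.t.
  4a + 4b + s1 = 18
  4a + 2b + s2 = 10
  b + s3 = 13
  a + s4 = 10
  a, b, s1, s2, s3, s4 ≥ 0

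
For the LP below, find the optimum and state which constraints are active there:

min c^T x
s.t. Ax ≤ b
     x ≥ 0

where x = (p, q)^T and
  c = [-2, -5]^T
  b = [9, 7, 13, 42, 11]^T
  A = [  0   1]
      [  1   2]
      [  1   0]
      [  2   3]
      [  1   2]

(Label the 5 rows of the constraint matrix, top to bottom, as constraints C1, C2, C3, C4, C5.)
Optimal: p = 0, q = 3.5
Binding: C2, p ≥ 0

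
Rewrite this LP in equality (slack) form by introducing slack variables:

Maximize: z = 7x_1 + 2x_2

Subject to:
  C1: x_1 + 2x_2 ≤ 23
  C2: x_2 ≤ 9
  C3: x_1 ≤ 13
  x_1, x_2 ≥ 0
max z = 7x_1 + 2x_2

s.t.
  x_1 + 2x_2 + s1 = 23
  x_2 + s2 = 9
  x_1 + s3 = 13
  x_1, x_2, s1, s2, s3 ≥ 0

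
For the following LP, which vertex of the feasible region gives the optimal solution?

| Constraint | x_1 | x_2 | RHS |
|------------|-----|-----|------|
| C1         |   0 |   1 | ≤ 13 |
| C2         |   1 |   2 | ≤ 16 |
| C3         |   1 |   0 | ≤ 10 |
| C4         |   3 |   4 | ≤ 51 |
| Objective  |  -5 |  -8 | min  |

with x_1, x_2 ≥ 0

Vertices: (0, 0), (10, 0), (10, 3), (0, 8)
Evaluating z = -5x_1 - 8x_2 at each vertex:
  (0, 0): z = 0
  (10, 0): z = -50
  (10, 3): z = -74
  (0, 8): z = -64

The smallest value is z = -74, attained at (10, 3).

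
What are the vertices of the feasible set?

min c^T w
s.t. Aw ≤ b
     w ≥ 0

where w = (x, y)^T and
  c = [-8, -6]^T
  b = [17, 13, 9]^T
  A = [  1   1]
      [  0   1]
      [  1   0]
Each vertex is the intersection of two constraint boundaries that also satisfies all remaining constraints:
  x = 0 and y = 0 → (0, 0)
  x = 9 and y = 0 → (9, 0)
  x + y = 17 and x = 9 → (9, 8)
  x + y = 17 and y = 13 → (4, 13)
  y = 13 and x = 0 → (0, 13)

Vertices: (0, 0), (9, 0), (9, 8), (4, 13), (0, 13)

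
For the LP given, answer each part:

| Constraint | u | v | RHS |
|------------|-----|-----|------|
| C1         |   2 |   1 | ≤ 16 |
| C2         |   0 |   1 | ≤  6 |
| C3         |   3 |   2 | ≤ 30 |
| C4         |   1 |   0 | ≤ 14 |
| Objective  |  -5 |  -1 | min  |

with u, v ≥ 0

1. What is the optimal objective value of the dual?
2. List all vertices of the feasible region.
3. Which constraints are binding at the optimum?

1. -40 (by strong duality, equal to the primal optimum)
2. (0, 0), (8, 0), (5, 6), (0, 6)
3. C1, v ≥ 0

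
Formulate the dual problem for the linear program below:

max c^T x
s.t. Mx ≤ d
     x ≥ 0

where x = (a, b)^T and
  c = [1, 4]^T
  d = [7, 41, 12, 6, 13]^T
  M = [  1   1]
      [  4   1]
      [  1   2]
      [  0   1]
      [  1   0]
Minimize: z = 7y1 + 41y2 + 12y3 + 6y4 + 13y5

Subject to:
  C1: -y1 - 4y2 - y3 - y5 ≤ -1
  C2: -y1 - y2 - 2y3 - y4 ≤ -4
  y1, y2, y3, y4, y5 ≥ 0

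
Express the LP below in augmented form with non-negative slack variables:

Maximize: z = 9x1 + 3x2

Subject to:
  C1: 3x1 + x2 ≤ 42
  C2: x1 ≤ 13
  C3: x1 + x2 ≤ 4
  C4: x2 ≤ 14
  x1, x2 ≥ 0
max z = 9x1 + 3x2

s.t.
  3x1 + x2 + s1 = 42
  x1 + s2 = 13
  x1 + x2 + s3 = 4
  x2 + s4 = 14
  x1, x2, s1, s2, s3, s4 ≥ 0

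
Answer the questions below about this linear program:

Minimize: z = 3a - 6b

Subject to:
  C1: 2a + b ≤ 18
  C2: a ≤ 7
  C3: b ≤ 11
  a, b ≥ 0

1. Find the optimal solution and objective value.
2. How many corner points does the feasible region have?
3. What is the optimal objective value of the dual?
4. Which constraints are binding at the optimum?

1. a = 0, b = 11, z = -66
2. 5
3. -66 (by strong duality, equal to the primal optimum)
4. C3, a ≥ 0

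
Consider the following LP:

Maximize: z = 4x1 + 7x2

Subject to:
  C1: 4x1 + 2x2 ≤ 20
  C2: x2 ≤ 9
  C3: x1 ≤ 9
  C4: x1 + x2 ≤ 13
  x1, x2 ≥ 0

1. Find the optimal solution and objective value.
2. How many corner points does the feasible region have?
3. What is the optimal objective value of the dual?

1. x1 = 0.5, x2 = 9, z = 65
2. 4
3. 65 (by strong duality, equal to the primal optimum)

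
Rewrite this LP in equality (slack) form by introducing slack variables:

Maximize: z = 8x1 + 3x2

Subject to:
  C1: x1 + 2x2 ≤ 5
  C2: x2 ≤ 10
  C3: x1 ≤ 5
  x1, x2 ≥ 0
max z = 8x1 + 3x2

s.t.
  x1 + 2x2 + s1 = 5
  x2 + s2 = 10
  x1 + s3 = 5
  x1, x2, s1, s2, s3 ≥ 0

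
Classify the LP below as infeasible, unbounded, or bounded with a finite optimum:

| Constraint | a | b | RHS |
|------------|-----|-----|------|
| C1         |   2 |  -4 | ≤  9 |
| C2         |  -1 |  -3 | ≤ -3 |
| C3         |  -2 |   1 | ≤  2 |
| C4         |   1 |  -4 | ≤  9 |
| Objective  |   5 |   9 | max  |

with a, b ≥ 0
Feasible point: (0, 1) satisfies every constraint, so the LP is feasible.
Direction d = (1, 1): for each constraint row a, a·d ≤ 0 —
  (2)(1) + (-4)(1) = -2 ≤ 0
  (-1)(1) + (-3)(1) = -4 ≤ 0
  (-2)(1) + (1)(1) = -1 ≤ 0
  (1)(1) + (-4)(1) = -3 ≤ 0
and d ≥ 0, so (0, 1) + t·d stays feasible for every t ≥ 0. Along this ray z = 5a + 9b changes by 14 per unit t, so z → +∞.

The LP is unbounded; z can be made arbitrarily large.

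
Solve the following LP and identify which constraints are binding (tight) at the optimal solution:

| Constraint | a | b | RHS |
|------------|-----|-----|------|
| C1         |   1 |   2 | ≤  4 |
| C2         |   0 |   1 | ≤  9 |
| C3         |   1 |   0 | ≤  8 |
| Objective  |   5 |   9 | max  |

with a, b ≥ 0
Optimal: a = 4, b = 0
Slack at optimum:
  C1: slack = 0 (binding)
  C2: slack = 9
  C3: slack = 4
  a ≥ 0: a = 4
  b ≥ 0: b = 0 (binding)
Binding constraints: C1, b ≥ 0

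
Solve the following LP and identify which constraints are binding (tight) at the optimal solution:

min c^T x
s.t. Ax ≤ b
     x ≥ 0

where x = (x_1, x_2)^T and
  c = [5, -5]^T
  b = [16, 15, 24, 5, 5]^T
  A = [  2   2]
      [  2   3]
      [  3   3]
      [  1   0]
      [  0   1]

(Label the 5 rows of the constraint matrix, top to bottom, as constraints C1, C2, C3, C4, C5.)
Optimal: x_1 = 0, x_2 = 5
Slack at optimum:
  C1: slack = 6
  C2: slack = 0 (binding)
  C3: slack = 9
  C4: slack = 5
  C5: slack = 0 (binding)
  x_1 ≥ 0: x_1 = 0 (binding)
  x_2 ≥ 0: x_2 = 5
Binding constraints: C2, C5, x_1 ≥ 0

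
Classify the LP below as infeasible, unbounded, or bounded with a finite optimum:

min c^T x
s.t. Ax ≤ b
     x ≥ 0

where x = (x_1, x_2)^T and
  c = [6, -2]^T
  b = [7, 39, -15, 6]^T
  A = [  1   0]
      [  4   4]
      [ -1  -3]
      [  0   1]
The point (0, 6) satisfies every constraint, so the LP is feasible; the constraints give x_1 ≤ 7 and x_2 ≤ 6, which with x_1, x_2 ≥ 0 keep the feasible region inside a bounded box. A feasible, bounded LP attains a finite optimum at a vertex.

The LP has an optimal solution: (0, 6) with z = -12.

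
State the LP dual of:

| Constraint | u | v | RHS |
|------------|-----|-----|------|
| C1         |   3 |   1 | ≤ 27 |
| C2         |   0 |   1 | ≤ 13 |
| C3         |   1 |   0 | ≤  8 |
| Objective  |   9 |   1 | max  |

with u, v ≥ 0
Minimize: z = 27y1 + 13y2 + 8y3

Subject to:
  C1: -3y1 - y3 ≤ -9
  C2: -y1 - y2 ≤ -1
  y1, y2, y3 ≥ 0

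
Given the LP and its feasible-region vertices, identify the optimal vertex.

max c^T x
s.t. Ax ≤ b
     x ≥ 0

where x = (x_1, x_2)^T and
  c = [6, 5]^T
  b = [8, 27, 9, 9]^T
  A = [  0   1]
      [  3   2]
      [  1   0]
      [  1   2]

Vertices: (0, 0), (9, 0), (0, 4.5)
Evaluating z = 6x_1 + 5x_2 at each vertex:
  (0, 0): z = 0
  (9, 0): z = 54
  (0, 4.5): z = 22.5

The largest value is z = 54, attained at (9, 0).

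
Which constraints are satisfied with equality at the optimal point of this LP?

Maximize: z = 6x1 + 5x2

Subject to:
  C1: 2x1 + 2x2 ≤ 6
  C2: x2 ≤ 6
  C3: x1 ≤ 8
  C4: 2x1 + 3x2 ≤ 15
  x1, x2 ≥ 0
Optimal: x1 = 3, x2 = 0
Binding: C1, x2 ≥ 0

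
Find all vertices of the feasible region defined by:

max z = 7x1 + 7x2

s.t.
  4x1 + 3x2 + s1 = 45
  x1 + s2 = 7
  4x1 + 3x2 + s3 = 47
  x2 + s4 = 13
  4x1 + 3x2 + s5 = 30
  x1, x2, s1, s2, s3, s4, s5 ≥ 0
Each vertex is the intersection of two constraint boundaries that also satisfies all remaining constraints:
  x1 = 0 and x2 = 0 → (0, 0)
  x1 = 7 and x2 = 0 → (7, 0)
  x1 = 7 and 4x1 + 3x2 = 30 → (7, 0.6667)
  4x1 + 3x2 = 30 and x1 = 0 → (0, 10)

Vertices: (0, 0), (7, 0), (7, 0.6667), (0, 10)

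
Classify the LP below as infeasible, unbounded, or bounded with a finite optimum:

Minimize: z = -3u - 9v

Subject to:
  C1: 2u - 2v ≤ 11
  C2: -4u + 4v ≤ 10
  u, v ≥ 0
Feasible point: (0, 0) satisfies every constraint, so the LP is feasible.
Direction d = (1, 1): for each constraint row a, a·d ≤ 0 —
  (2)(1) + (-2)(1) = 0 ≤ 0
  (-4)(1) + (4)(1) = 0 ≤ 0
and d ≥ 0, so (0, 0) + t·d stays feasible for every t ≥ 0. Along this ray z = -3u - 9v changes by -12 per unit t, so z → −∞.

Unbounded — the objective can decrease without bound over the feasible region.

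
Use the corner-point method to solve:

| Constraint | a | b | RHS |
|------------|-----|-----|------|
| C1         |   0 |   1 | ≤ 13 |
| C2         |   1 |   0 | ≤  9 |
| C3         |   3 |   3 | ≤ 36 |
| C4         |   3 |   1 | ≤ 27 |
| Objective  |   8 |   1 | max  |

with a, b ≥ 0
Each vertex is the intersection of two constraint boundaries that also satisfies all remaining constraints:
  a = 0 and b = 0 → (0, 0)
  a = 9 and 3a + b = 27 → (9, 0)
  3a + 3b = 36 and 3a + b = 27 → (7.5, 4.5)
  3a + 3b = 36 and a = 0 → (0, 12)

Evaluating z = 8a + b at each vertex:
  (0, 0): z = 0
  (9, 0): z = 72
  (7.5, 4.5): z = 64.5
  (0, 12): z = 12

The maximum is at (9, 0) with z = 72.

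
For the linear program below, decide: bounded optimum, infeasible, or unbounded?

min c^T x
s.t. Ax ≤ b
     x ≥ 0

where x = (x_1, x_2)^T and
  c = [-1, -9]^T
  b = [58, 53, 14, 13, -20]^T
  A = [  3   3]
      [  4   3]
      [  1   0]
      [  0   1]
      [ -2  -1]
The point (3.5, 13) satisfies every constraint, so the LP is feasible; the constraints give x_1 ≤ 14 and x_2 ≤ 13, which with x_1, x_2 ≥ 0 keep the feasible region inside a bounded box. A feasible, bounded LP attains a finite optimum at a vertex.

Bounded optimum: z* = -120.5 at (3.5, 13).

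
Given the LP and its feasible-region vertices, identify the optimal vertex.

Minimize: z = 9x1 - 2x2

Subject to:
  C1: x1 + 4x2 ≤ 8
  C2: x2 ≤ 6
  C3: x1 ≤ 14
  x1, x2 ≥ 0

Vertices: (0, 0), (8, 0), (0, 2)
Evaluating z = 9x1 - 2x2 at each vertex:
  (0, 0): z = 0
  (8, 0): z = 72
  (0, 2): z = -4

The smallest value is z = -4, attained at (0, 2).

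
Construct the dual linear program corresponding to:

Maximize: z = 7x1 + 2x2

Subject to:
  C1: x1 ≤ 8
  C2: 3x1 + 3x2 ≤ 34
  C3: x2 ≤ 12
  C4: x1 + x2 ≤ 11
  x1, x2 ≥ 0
Minimize: z = 8y1 + 34y2 + 12y3 + 11y4

Subject to:
  C1: -y1 - 3y2 - y4 ≤ -7
  C2: -3y2 - y3 - y4 ≤ -2
  y1, y2, y3, y4 ≥ 0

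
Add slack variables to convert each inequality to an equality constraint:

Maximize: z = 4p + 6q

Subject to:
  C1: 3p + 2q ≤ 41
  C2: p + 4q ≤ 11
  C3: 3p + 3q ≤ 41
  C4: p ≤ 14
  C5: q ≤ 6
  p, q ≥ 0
max z = 4p + 6q

s.t.
  3p + 2q + s1 = 41
  p + 4q + s2 = 11
  3p + 3q + s3 = 41
  p + s4 = 14
  q + s5 = 6
  p, q, s1, s2, s3, s4, s5 ≥ 0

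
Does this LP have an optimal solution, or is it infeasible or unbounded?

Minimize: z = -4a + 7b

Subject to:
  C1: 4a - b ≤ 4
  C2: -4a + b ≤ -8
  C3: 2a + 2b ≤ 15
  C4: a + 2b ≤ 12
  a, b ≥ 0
C1 requires 4a - b ≤ 4, while C2 (-4a + b ≤ -8) is equivalent to 4a - b ≥ 8. Together they would need 8 ≤ 4a - b ≤ 4, which is impossible since 8 > 4. No point satisfies all constraints.

Infeasible: no point satisfies all constraints simultaneously.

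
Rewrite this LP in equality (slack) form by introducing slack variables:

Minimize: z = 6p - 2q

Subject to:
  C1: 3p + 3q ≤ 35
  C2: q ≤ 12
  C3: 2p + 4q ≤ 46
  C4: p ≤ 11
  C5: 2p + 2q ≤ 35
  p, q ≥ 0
min z = 6p - 2q

s.t.
  3p + 3q + s1 = 35
  q + s2 = 12
  2p + 4q + s3 = 46
  p + s4 = 11
  2p + 2q + s5 = 35
  p, q, s1, s2, s3, s4, s5 ≥ 0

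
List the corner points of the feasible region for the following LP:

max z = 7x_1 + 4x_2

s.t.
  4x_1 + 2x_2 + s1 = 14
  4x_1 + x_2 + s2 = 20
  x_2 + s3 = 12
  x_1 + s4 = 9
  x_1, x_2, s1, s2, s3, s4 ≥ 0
Each vertex is the intersection of two constraint boundaries that also satisfies all remaining constraints:
  x_1 = 0 and x_2 = 0 → (0, 0)
  4x_1 + 2x_2 = 14 and x_2 = 0 → (3.5, 0)
  4x_1 + 2x_2 = 14 and x_1 = 0 → (0, 7)

Vertices: (0, 0), (3.5, 0), (0, 7)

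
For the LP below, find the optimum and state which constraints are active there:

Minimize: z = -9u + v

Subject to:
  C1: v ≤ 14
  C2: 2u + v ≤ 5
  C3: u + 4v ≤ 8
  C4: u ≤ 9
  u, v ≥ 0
Optimal: u = 2.5, v = 0
Slack at optimum:
  C1: slack = 14
  C2: slack = 0 (binding)
  C3: slack = 5.5
  C4: slack = 6.5
  u ≥ 0: u = 2.5
  v ≥ 0: v = 0 (binding)
Binding constraints: C2, v ≥ 0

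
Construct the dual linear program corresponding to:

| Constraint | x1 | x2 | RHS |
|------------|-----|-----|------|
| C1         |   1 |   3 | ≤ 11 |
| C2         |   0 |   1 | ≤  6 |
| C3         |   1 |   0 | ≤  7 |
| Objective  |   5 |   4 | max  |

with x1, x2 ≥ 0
Minimize: z = 11y1 + 6y2 + 7y3

Subject to:
  C1: -y1 - y3 ≤ -5
  C2: -3y1 - y2 ≤ -4
  y1, y2, y3 ≥ 0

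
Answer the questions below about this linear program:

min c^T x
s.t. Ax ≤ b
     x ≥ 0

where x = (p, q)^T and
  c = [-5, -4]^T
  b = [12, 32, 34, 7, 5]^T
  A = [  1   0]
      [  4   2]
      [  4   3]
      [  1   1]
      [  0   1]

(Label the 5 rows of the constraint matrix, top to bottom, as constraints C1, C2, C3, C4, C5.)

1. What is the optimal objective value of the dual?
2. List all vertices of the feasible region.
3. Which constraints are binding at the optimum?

1. -35 (by strong duality, equal to the primal optimum)
2. (0, 0), (7, 0), (2, 5), (0, 5)
3. C4, q ≥ 0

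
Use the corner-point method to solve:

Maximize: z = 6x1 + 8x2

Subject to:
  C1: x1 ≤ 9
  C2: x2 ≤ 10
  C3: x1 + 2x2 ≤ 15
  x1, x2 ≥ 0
Each vertex is the intersection of two constraint boundaries that also satisfies all remaining constraints:
  x1 = 0 and x2 = 0 → (0, 0)
  x1 = 9 and x2 = 0 → (9, 0)
  x1 = 9 and x1 + 2x2 = 15 → (9, 3)
  x1 + 2x2 = 15 and x1 = 0 → (0, 7.5)

Evaluating z = 6x1 + 8x2 at each vertex:
  (0, 0): z = 0
  (9, 0): z = 54
  (9, 3): z = 78
  (0, 7.5): z = 60

The maximum is at (9, 3) with z = 78.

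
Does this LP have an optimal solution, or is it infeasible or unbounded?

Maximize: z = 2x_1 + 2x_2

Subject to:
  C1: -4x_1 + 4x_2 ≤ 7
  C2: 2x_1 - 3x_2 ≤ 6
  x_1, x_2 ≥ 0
Feasible point: (0, 0) satisfies every constraint, so the LP is feasible.
Direction d = (1, 1): for each constraint row a, a·d ≤ 0 —
  (-4)(1) + (4)(1) = 0 ≤ 0
  (2)(1) + (-3)(1) = -1 ≤ 0
and d ≥ 0, so (0, 0) + t·d stays feasible for every t ≥ 0. Along this ray z = 2x_1 + 2x_2 changes by 4 per unit t, so z → +∞.

The LP is unbounded; z can be made arbitrarily large.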